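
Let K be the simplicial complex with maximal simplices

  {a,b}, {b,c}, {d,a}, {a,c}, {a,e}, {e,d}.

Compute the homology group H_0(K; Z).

Order the vertices as a < b < c < d < e. Listing each simplex with vertices in this order, K has dimension 1 with simplices:

  0-simplices (5): a, b, c, d, e
  1-simplices (6): ab, ac, ad, ae, bc, de

so the chain groups are C_0 ≅ Z^5, C_1 ≅ Z^6.

∂_1: C_1 → C_0 is given by ∂[p,q] = [q] − [p].
As a 5×6 matrix over Z this has rank 4, with invariant factors (1,1,1,1).

Reading off H_k = ker ∂_k / im ∂_{k+1}:

  H_0: rank C_0 − rank ∂_1 = 5 − 4 = 1, and the invariant factors of ∂_1 are all 1, so H_0 = Z.

(K is a triangulation of a wedge of 2 circles.)

H_0 ≅ Z.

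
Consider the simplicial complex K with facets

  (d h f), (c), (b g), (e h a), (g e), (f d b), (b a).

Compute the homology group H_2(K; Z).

K has 8 vertices, 11 edges, 3 triangles.
rank ∂_2 = 3, rank ∂_3 = 0 ⇒ b_2 = 3 − 3 − 0 = 0. So H_2 = 0.

H_2 ≅ 0.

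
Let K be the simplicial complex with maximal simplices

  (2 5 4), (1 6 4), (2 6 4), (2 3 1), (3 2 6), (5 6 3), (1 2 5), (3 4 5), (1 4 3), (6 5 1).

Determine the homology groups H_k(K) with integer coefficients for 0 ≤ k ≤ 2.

We work with the vertex ordering 1 < 2 < 3 < 4 < 5 < 6. The simplices of K, each written with vertices in increasing order, are:

  0-simplices (6): [1], [2], [3], [4], [5], [6]
  1-simplices (15): [1,2], [1,3], [1,4], [1,5], [1,6], [2,3], [2,4], [2,5], [2,6], [3,4], [3,5], [3,6], [4,5], [4,6], [5,6]
  2-simplices (10): [1,2,3], [1,2,5], [1,3,4], [1,4,6], [1,5,6], [2,3,6], [2,4,5], [2,4,6], [3,4,5], [3,5,6]

giving chain groups C_0 ≅ Z^6, C_1 ≅ Z^15, C_2 ≅ Z^10.

∂_1: C_1 → C_0 is given by ∂[p,q] = [q] − [p]. For instance
  ∂[1,6] = [6] − [1].
The 6×15 boundary matrix has rank 5 and Smith normal form diag(1,1,1,1,1).

The boundary map ∂_2: C_2 → C_1 maps a triangle to the signed sum of its edges. For instance
  ∂[1,3,4] = [3,4] − [1,4] + [1,3],
  ∂[1,4,6] = [4,6] − [1,6] + [1,4].
This gives a 15×10 integer matrix of rank 10; reducing to Smith normal form yields diagonal entries (1,1,1,1,1,1,1,1,1,2).

Computing H_k = (kernel of ∂_k) / (image of ∂_{k+1}):

  H_0: rank C_0 − rank ∂_1 = 6 − 5 = 1, and the invariant factors of ∂_1 are all 1, so H_0 = Z.
  H_1: rank ker ∂_1 − rank ∂_2 = (15 − 5) − 10 = 0, and ∂_2 has invariant factor 2 > 1, so H_1 = Z/2.
  H_2: rank ker ∂_2 − rank ∂_3 = (10 − 10) − 0 = 0, and there is no ∂_3, so H_2 = 0.

As a check, the Euler characteristic is 6 − 15 + 10 = 1, which agrees with 1 − 0 + 0 = 1.

H_0 = Z,  H_1 = Z/2,  H_2 = 0.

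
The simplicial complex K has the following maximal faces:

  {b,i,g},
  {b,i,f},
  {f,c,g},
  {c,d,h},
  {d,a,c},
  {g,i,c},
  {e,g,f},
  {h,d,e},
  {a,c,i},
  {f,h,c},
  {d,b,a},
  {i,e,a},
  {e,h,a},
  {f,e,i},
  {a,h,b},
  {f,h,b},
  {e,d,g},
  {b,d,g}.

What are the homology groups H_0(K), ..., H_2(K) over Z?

Order the vertices as a < b < c < d < e < f < g < h < i. Listing each simplex with vertices in this order, K has dimension 2 with simplices:

  0-simplices (9): a, b, c, d, e, f, g, h, i
  1-simplices (27): ab, ac, ad, ae, ah, ai, bd, bf, bg, bh, bi, cd, cf, cg, ch, ci, de, dg, dh, ef, eg, eh, ei, fg, fh, fi, gi
  2-simplices (18): abd, abh, acd, aci, aeh, aei, bdg, bfh, bfi, bgi, cdh, cfg, cfh, cgi, deg, deh, efg, efi

giving chain groups C_0 ≅ Z^9, C_1 ≅ Z^27, C_2 ≅ Z^18.

∂_1: C_1 → C_0 is given by ∂[p,q] = [q] − [p]. For instance
  ∂ef = f − e.
The 9×27 boundary matrix has rank 8 and Smith normal form diag(1,1,1,1,1,1,1,1).

The boundary map ∂_2: C_2 → C_1 maps a triangle to the signed sum of its edges. For instance
  ∂abh = bh − ah + ab,
  ∂abd = bd − ad + ab.
As a 27×18 matrix over Z this has rank 18, with invariant factors (1,1,1,1,1,1,1,1,1,1,1,1,1,1,1,1,1,2).

Computing H_k = (kernel of ∂_k) / (image of ∂_{k+1}):

  H_0: rank C_0 − rank ∂_1 = 9 − 8 = 1, and the invariant factors of ∂_1 are all 1, so H_0 ≅ Z.
  H_1: rank ker ∂_1 − rank ∂_2 = (27 − 8) − 18 = 1, and ∂_2 has invariant factor 2 > 1, so H_1 ≅ Z ⊕ Z/2Z.
  H_2: rank ker ∂_2 − rank ∂_3 = (18 − 18) − 0 = 0, and there is no ∂_3, so H_2 ≅ 0.

H_0 ≅ Z,  H_1 ≅ Z ⊕ Z/2Z,  H_2 = 0.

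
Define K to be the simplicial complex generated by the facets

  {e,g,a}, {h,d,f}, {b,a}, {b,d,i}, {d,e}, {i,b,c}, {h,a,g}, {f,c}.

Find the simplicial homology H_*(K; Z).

Fix the vertex order a < b < c < d < e < f < g < h < i and write every simplex with vertices in increasing order. Then dim K = 2 and the simplices of K are:

  0-simplices (9): a, b, c, d, e, f, g, h, i
  1-simplices (16): ab, ae, ag, ah, bc, bd, bi, cf, ci, de, df, dh, di, eg, fh, gh
  2-simplices (5): aeg, agh, bci, bdi, dfh

so the chain groups are C_0 ≅ Z^9, C_1 ≅ Z^16, C_2 ≅ Z^5.

Boundary ∂_1: C_1 → C_0 sends each edge [p,q] (with p < q) to q − p. For instance
  ∂bi = i − b.
This gives a 9×16 integer matrix of rank 8; reducing to Smith normal form yields diagonal entries (1,1,1,1,1,1,1,1).

Boundary ∂_2: C_2 → C_1 acts by ∂[p,q,r] = [q,r] − [p,r] + [p,q]. For instance
  ∂bdi = di − bi + bd,
  ∂aeg = eg − ag + ae.
The 16×5 boundary matrix has rank 5 and Smith normal form diag(1,1,1,1,1).

Now H_k = ker ∂_k / im ∂_{k+1}, so:

  H_0: rank C_0 − rank ∂_1 = 9 − 8 = 1, and the invariant factors of ∂_1 are all 1, so H_0 ≅ Z.
  H_1: rank ker ∂_1 − rank ∂_2 = (16 − 8) − 5 = 3, and the invariant factors of ∂_2 are all 1, so H_1 ≅ Z^3.
  H_2: rank ker ∂_2 − rank ∂_3 = (5 − 5) − 0 = 0, and there is no ∂_3, so H_2 ≅ 0.

H_0 ≅ Z,  H_1 ≅ Z^3,  H_2 = 0.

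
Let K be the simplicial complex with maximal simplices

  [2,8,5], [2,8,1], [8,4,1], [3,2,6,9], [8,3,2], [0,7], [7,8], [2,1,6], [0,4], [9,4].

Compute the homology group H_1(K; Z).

H_1 ≅ Z^2.

Take the total order 0 < 1 < 2 < 3 < 4 < 5 < 6 < 7 < 8 < 9 on the vertex set. Then K (dimension 3) consists of the simplices:

  0-simplices (10): [0], [1], [2], [3], [4], [5], [6], [7], [8], [9]
  1-simplices (19): [0,4], [0,7], [1,2], [1,4], [1,6], [1,8], [2,3], [2,5], [2,6], [2,8], [2,9], [3,6], [3,8], [3,9], [4,8], [4,9], [5,8], [6,9], [7,8]
  2-simplices (9): [1,2,6], [1,2,8], [1,4,8], [2,3,6], [2,3,8], [2,3,9], [2,5,8], [2,6,9], [3,6,9]
  3-simplices (1): [2,3,6,9]

so the chain groups are C_0 ≅ Z^10, C_1 ≅ Z^19, C_2 ≅ Z^9, C_3 ≅ Z^1.

Boundary ∂_1: C_1 → C_0 is given by ∂[p,q] = [q] − [p]. For instance
  ∂[3,8] = [8] − [3].
The resulting 10×19 matrix has rank 9, and its Smith normal form has invariant factors (1,1,1,1,1,1,1,1,1).

The boundary map ∂_2: C_2 → C_1 sends each 2-simplex [p,q,r] to [q,r] − [p,r] + [p,q]. For instance
  ∂[2,6,9] = [6,9] − [2,9] + [2,6],
  ∂[1,2,6] = [2,6] − [1,6] + [1,2].
The 19×9 boundary matrix has rank 8 and Smith normal form diag(1,1,1,1,1,1,1,1).

Boundary ∂_3: C_3 → C_2 sends each 3-simplex σ to the alternating sum Σ_i (−1)^i (σ with its i-th vertex removed). For instance
  ∂[2,3,6,9] = [3,6,9] − [2,6,9] + [2,3,9] − [2,3,6].
This gives a 9×1 integer matrix of rank 1; reducing to Smith normal form yields diagonal entries (1).

Now H_k = ker ∂_k / im ∂_{k+1}, so:

  H_1: rank ker ∂_1 − rank ∂_2 = (19 − 9) − 8 = 2, and the invariant factors of ∂_2 are all 1, so H_1 ≅ Z^2.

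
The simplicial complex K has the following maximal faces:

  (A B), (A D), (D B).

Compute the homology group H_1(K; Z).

H_1 = Z.

K has 3 vertices, 3 edges.
rank ∂_1 = 2, rank ∂_2 = 0 ⇒ b_1 = 3 − 2 − 0 = 1. So H_1 ≅ Z.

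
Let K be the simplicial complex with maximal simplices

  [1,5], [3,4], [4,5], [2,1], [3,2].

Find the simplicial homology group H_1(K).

H_1 ≅ Z.

Order the vertices as 1 < 2 < 3 < 4 < 5. Listing each simplex with vertices in this order, K has dimension 1 with simplices:

  0-simplices (5): [1], [2], [3], [4], [5]
  1-simplices (5): [1,2], [1,5], [2,3], [3,4], [4,5]

Hence C_0 ≅ Z^5, C_1 ≅ Z^5.

The boundary map ∂_1: C_1 → C_0 is given by ∂[p,q] = [q] − [p]. For instance
  ∂[3,4] = [4] − [3].
The resulting 5×5 matrix has rank 4, and its Smith normal form has invariant factors (1,1,1,1).

Reading off H_k = ker ∂_k / im ∂_{k+1}:

  H_1: rank ker ∂_1 − rank ∂_2 = (5 − 4) − 0 = 1, and there is no ∂_2, so H_1 = Z.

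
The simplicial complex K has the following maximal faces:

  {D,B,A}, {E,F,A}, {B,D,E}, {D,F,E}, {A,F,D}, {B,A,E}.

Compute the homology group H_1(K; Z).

We work with the vertex ordering A < B < D < E < F. The simplices of K, each written with vertices in increasing order, are:

  0-simplices (5): A, B, D, E, F
  1-simplices (9): AB, AD, AE, AF, BD, BE, DE, DF, EF
  2-simplices (6): ABD, ABE, ADF, AEF, BDE, DEF

giving chain groups C_0 ≅ Z^5, C_1 ≅ Z^9, C_2 ≅ Z^6.

∂_1: C_1 → C_0 is given by ∂[p,q] = [q] − [p]. For instance
  ∂AF = F − A.
The resulting 5×9 matrix has rank 4, and its Smith normal form has invariant factors (1,1,1,1).

The boundary map ∂_2: C_2 → C_1 sends each 2-simplex [p,q,r] to [q,r] − [p,r] + [p,q]. For instance
  ∂ABD = BD − AD + AB,
  ∂BDE = DE − BE + BD.
The resulting 9×6 matrix has rank 5, and its Smith normal form has invariant factors (1,1,1,1,1).

Computing H_k = (kernel of ∂_k) / (image of ∂_{k+1}):

  H_1: rank ker ∂_1 − rank ∂_2 = (9 − 4) − 5 = 0, and the invariant factors of ∂_2 are all 1, so H_1 = 0.

H_1 ≅ 0.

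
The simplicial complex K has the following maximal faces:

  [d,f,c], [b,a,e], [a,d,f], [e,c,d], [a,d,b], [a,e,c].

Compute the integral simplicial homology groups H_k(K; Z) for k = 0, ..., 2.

Order the vertices as a < b < c < d < e < f. Listing each simplex with vertices in this order, K has dimension 2 with simplices:

  0-simplices (6): a, b, c, d, e, f
  1-simplices (12): ab, ac, ad, ae, af, bd, be, cd, ce, cf, de, df
  2-simplices (6): abd, abe, ace, adf, cde, cdf

giving chain groups C_0 ≅ Z^6, C_1 ≅ Z^12, C_2 ≅ Z^6.

The boundary map ∂_1: C_1 → C_0 maps an edge to its endpoints' difference, ∂[p,q] = q − p. For instance
  ∂ce = e − c.
The resulting 6×12 matrix has rank 5, and its Smith normal form has invariant factors (1,1,1,1,1).

Boundary ∂_2: C_2 → C_1 sends each 2-simplex [p,q,r] to [q,r] − [p,r] + [p,q]. For instance
  ∂adf = df − af + ad,
  ∂cdf = df − cf + cd.
The 12×6 boundary matrix has rank 6 and Smith normal form diag(1,1,1,1,1,1).

Reading off H_k = ker ∂_k / im ∂_{k+1}:

  H_0: rank C_0 − rank ∂_1 = 6 − 5 = 1, and the invariant factors of ∂_1 are all 1, so H_0 ≅ Z.
  H_1: rank ker ∂_1 − rank ∂_2 = (12 − 5) − 6 = 1, and the invariant factors of ∂_2 are all 1, so H_1 ≅ Z.
  H_2: rank ker ∂_2 − rank ∂_3 = (6 − 6) − 0 = 0, and there is no ∂_3, so H_2 ≅ 0.

H_0 = Z,  H_1 = Z,  H_2 = 0.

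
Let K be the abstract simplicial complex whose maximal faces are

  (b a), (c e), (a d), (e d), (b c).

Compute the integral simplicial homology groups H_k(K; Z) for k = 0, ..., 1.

We work with the vertex ordering a < b < c < d < e. The simplices of K, each written with vertices in increasing order, are:

  0-simplices (5): a, b, c, d, e
  1-simplices (5): ab, ad, bc, ce, de

giving chain groups C_0 ≅ Z^5, C_1 ≅ Z^5.

∂_1: C_1 → C_0 sends each edge [p,q] (with p < q) to q − p. For instance
  ∂de = e − d.
As a 5×5 matrix over Z this has rank 4, with invariant factors (1,1,1,1).

From H_k ≅ ker(∂_k) / im(∂_{k+1}) we obtain:

  H_0: rank C_0 − rank ∂_1 = 5 − 4 = 1, and the invariant factors of ∂_1 are all 1, so H_0 ≅ Z.
  H_1: rank ker ∂_1 − rank ∂_2 = (5 − 4) − 0 = 1, and there is no ∂_2, so H_1 ≅ Z.

As a check, the Euler characteristic is 5 − 5 = 0, which agrees with 1 − 1 = 0.

H_0 ≅ Z,  H_1 ≅ Z.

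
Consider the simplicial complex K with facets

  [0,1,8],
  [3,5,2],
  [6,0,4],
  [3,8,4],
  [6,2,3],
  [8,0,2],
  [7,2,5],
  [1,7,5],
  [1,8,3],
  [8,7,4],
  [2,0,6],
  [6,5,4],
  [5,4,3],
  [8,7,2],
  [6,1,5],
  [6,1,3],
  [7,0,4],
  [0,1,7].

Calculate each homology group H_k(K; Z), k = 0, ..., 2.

Take the total order 0 < 1 < 2 < 3 < 4 < 5 < 6 < 7 < 8 on the vertex set. Then K (dimension 2) consists of the simplices:

  0-simplices (9): [0], [1], [2], [3], [4], [5], [6], [7], [8]
  1-simplices (27): (27 of them)
  2-simplices (18): [0,1,7], [0,1,8], [0,2,6], [0,2,8], [0,4,6], [0,4,7], [1,3,6], [1,3,8], [1,5,6], [1,5,7], [2,3,5], [2,3,6], [2,5,7], [2,7,8], [3,4,5], [3,4,8], [4,5,6], [4,7,8]

so the chain groups are C_0 ≅ Z^9, C_1 ≅ Z^27, C_2 ≅ Z^18.

Boundary ∂_1: C_1 → C_0 maps an edge to its endpoints' difference, ∂[p,q] = q − p.
The resulting 9×27 matrix has rank 8, and its Smith normal form has invariant factors (1,1,1,1,1,1,1,1).

Boundary ∂_2: C_2 → C_1 maps a triangle to the signed sum of its edges. For instance
  ∂[3,4,5] = [4,5] − [3,5] + [3,4],
  ∂[2,3,6] = [3,6] − [2,6] + [2,3].
This gives a 27×18 integer matrix of rank 18; reducing to Smith normal form yields diagonal entries (1,1,1,1,1,1,1,1,1,1,1,1,1,1,1,1,1,2).

Now H_k = ker ∂_k / im ∂_{k+1}, so:

  H_0: rank C_0 − rank ∂_1 = 9 − 8 = 1, and the invariant factors of ∂_1 are all 1, so H_0 ≅ Z.
  H_1: rank ker ∂_1 − rank ∂_2 = (27 − 8) − 18 = 1, and ∂_2 has invariant factor 2 > 1, so H_1 ≅ Z ⊕ Z/2Z.
  H_2: rank ker ∂_2 − rank ∂_3 = (18 − 18) − 0 = 0, and there is no ∂_3, so H_2 ≅ 0.

(K is a triangulation of the Klein bottle.)

H_0 = Z,  H_1 = Z ⊕ Z/2Z,  H_2 = 0.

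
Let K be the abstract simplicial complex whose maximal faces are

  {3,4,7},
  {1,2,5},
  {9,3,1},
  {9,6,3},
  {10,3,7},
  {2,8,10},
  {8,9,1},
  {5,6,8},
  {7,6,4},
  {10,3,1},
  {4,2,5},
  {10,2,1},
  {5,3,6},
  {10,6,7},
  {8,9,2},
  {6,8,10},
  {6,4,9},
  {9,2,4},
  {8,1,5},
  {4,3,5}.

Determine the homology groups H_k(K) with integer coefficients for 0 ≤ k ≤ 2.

H_0 ≅ Z,  H_1 ≅ Z ⊕ Z_2,  H_2 = 0.

We work with the vertex ordering 1 < 2 < 3 < 4 < 5 < 6 < 7 < 8 < 9 < 10. The simplices of K, each written with vertices in increasing order, are:

  0-simplices (10): [1], [2], [3], [4], [5], [6], [7], [8], [9], [10]
  1-simplices (30): (30 of them)
  2-simplices (20): (20 of them)

so the chain groups are C_0 ≅ Z^10, C_1 ≅ Z^30, C_2 ≅ Z^20.

The boundary map ∂_1: C_1 → C_0 maps an edge to its endpoints' difference, ∂[p,q] = q − p.
This gives a 10×30 integer matrix of rank 9; reducing to Smith normal form yields diagonal entries (1,1,1,1,1,1,1,1,1).

∂_2: C_2 → C_1 maps a triangle to the signed sum of its edges. For instance
  ∂[5,6,8] = [6,8] − [5,8] + [5,6],
  ∂[1,8,9] = [8,9] − [1,9] + [1,8].
The 30×20 boundary matrix has rank 20 and Smith normal form diag(1,1,1,1,1,1,1,1,1,1,1,1,1,1,1,1,1,1,1,2).

From H_k ≅ ker(∂_k) / im(∂_{k+1}) we obtain:

  H_0: rank C_0 − rank ∂_1 = 10 − 9 = 1, and the invariant factors of ∂_1 are all 1, so H_0 ≅ Z.
  H_1: rank ker ∂_1 − rank ∂_2 = (30 − 9) − 20 = 1, and ∂_2 has invariant factor 2 > 1, so H_1 ≅ Z ⊕ Z_2.
  H_2: rank ker ∂_2 − rank ∂_3 = (20 − 20) − 0 = 0, and there is no ∂_3, so H_2 ≅ 0.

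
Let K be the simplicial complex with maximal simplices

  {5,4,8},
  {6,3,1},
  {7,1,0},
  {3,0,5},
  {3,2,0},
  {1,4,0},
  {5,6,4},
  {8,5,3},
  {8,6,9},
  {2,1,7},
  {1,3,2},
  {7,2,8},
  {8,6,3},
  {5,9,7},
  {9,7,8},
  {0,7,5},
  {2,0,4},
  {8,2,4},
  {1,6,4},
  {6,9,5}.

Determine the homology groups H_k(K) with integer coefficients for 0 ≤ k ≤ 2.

H_0 ≅ Z,  H_1 ≅ Z ⊕ Z/2Z,  H_2 = 0.

Take the total order 0 < 1 < 2 < 3 < 4 < 5 < 6 < 7 < 8 < 9 on the vertex set. Then K (dimension 2) consists of the simplices:

  0-simplices (10): [0], [1], [2], [3], [4], [5], [6], [7], [8], [9]
  1-simplices (30): (30 of them)
  2-simplices (20): (20 of them)

so the chain groups are C_0 ≅ Z^10, C_1 ≅ Z^30, C_2 ≅ Z^20.

Boundary ∂_1: C_1 → C_0 is given by ∂[p,q] = [q] − [p]. For instance
  ∂[5,7] = [7] − [5].
As a 10×30 matrix over Z this has rank 9, with invariant factors (1,1,1,1,1,1,1,1,1).

Boundary ∂_2: C_2 → C_1 maps a triangle to the signed sum of its edges. For instance
  ∂[3,6,8] = [6,8] − [3,8] + [3,6],
  ∂[0,5,7] = [5,7] − [0,7] + [0,5].
The 30×20 boundary matrix has rank 20 and Smith normal form diag(1,1,1,1,1,1,1,1,1,1,1,1,1,1,1,1,1,1,1,2).

Now H_k = ker ∂_k / im ∂_{k+1}, so:

  H_0: rank C_0 − rank ∂_1 = 10 − 9 = 1, and the invariant factors of ∂_1 are all 1, so H_0 ≅ Z.
  H_1: rank ker ∂_1 − rank ∂_2 = (30 − 9) − 20 = 1, and ∂_2 has invariant factor 2 > 1, so H_1 ≅ Z ⊕ Z/2Z.
  H_2: rank ker ∂_2 − rank ∂_3 = (20 − 20) − 0 = 0, and there is no ∂_3, so H_2 ≅ 0.

(K is a triangulation of the Klein bottle.)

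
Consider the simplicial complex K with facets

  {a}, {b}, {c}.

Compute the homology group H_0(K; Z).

H_0 = Z^3.

We work with the vertex ordering a < b < c. The simplices of K, each written with vertices in increasing order, are:

  0-simplices (3): a, b, c

giving chain groups C_0 ≅ Z^3.

Reading off H_k = ker ∂_k / im ∂_{k+1}:

  H_0: rank C_0 − rank ∂_1 = 3 − 0 = 3, and there is no ∂_1, so H_0 ≅ Z^3.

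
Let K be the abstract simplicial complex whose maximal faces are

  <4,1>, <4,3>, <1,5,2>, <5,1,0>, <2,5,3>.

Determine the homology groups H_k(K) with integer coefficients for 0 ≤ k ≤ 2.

H_0 ≅ Z,  H_1 ≅ Z,  H_2 = 0.

We work with the vertex ordering 0 < 1 < 2 < 3 < 4 < 5. The simplices of K, each written with vertices in increasing order, are:

  0-simplices (6): [0], [1], [2], [3], [4], [5]
  1-simplices (9): [0,1], [0,5], [1,2], [1,4], [1,5], [2,3], [2,5], [3,4], [3,5]
  2-simplices (3): [0,1,5], [1,2,5], [2,3,5]

Hence C_0 ≅ Z^6, C_1 ≅ Z^9, C_2 ≅ Z^3.

The boundary map ∂_1: C_1 → C_0 maps an edge to its endpoints' difference, ∂[p,q] = q − p.
The resulting 6×9 matrix has rank 5, and its Smith normal form has invariant factors (1,1,1,1,1).

∂_2: C_2 → C_1 acts by ∂[p,q,r] = [q,r] − [p,r] + [p,q]. For instance
  ∂[0,1,5] = [1,5] − [0,5] + [0,1],
  ∂[2,3,5] = [3,5] − [2,5] + [2,3].
The 9×3 boundary matrix has rank 3 and Smith normal form diag(1,1,1).

From H_k ≅ ker(∂_k) / im(∂_{k+1}) we obtain:

  H_0: rank C_0 − rank ∂_1 = 6 − 5 = 1, and the invariant factors of ∂_1 are all 1, so H_0 ≅ Z.
  H_1: rank ker ∂_1 − rank ∂_2 = (9 − 5) − 3 = 1, and the invariant factors of ∂_2 are all 1, so H_1 ≅ Z.
  H_2: rank ker ∂_2 − rank ∂_3 = (3 − 3) − 0 = 0, and there is no ∂_3, so H_2 ≅ 0.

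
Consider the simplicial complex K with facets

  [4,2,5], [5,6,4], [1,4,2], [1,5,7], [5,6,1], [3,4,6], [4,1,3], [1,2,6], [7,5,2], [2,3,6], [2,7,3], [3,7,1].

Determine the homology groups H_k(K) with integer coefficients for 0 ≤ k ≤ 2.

Take the total order 1 < 2 < 3 < 4 < 5 < 6 < 7 on the vertex set. Then K (dimension 2) consists of the simplices:

  0-simplices (7): [1], [2], [3], [4], [5], [6], [7]
  1-simplices (18): [1,2], [1,3], [1,4], [1,5], [1,6], [1,7], [2,3], [2,4], [2,5], [2,6], [2,7], [3,4], [3,6], [3,7], [4,5], [4,6], [5,6], [5,7]
  2-simplices (12): [1,2,4], [1,2,6], [1,3,4], [1,3,7], [1,5,6], [1,5,7], [2,3,6], [2,3,7], [2,4,5], [2,5,7], [3,4,6], [4,5,6]

Hence C_0 ≅ Z^7, C_1 ≅ Z^18, C_2 ≅ Z^12.

The boundary map ∂_1: C_1 → C_0 sends each edge [p,q] (with p < q) to q − p. For instance
  ∂[4,6] = [6] − [4].
This gives a 7×18 integer matrix of rank 6; reducing to Smith normal form yields diagonal entries (1,1,1,1,1,1).

The boundary map ∂_2: C_2 → C_1 maps a triangle to the signed sum of its edges. For instance
  ∂[1,5,6] = [5,6] − [1,6] + [1,5],
  ∂[2,3,7] = [3,7] − [2,7] + [2,3].
The resulting 18×12 matrix has rank 12, and its Smith normal form has invariant factors (1,1,1,1,1,1,1,1,1,1,1,2).

Reading off H_k = ker ∂_k / im ∂_{k+1}:

  H_0: rank C_0 − rank ∂_1 = 7 − 6 = 1, and the invariant factors of ∂_1 are all 1, so H_0 = Z.
  H_1: rank ker ∂_1 − rank ∂_2 = (18 − 6) − 12 = 0, and ∂_2 has invariant factor 2 > 1, so H_1 = Z/2Z.
  H_2: rank ker ∂_2 − rank ∂_3 = (12 − 12) − 0 = 0, and there is no ∂_3, so H_2 = 0.

As a check, the Euler characteristic is 7 − 18 + 12 = 1, which agrees with 1 − 0 + 0 = 1.

H_0 ≅ Z,  H_1 ≅ Z/2Z,  H_2 = 0.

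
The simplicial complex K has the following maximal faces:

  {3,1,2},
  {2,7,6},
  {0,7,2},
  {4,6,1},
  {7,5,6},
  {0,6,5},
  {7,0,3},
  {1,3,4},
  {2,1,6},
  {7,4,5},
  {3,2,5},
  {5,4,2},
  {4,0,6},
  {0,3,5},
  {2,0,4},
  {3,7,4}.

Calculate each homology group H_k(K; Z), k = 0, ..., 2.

H_0 = Z,  H_1 = Z^2,  H_2 = Z.

We work with the vertex ordering 0 < 1 < 2 < 3 < 4 < 5 < 6 < 7. The simplices of K, each written with vertices in increasing order, are:

  0-simplices (8): [0], [1], [2], [3], [4], [5], [6], [7]
  1-simplices (24): (24 of them)
  2-simplices (16): [0,2,4], [0,2,7], [0,3,5], [0,3,7], [0,4,6], [0,5,6], [1,2,3], [1,2,6], [1,3,4], [1,4,6], [2,3,5], [2,4,5], [2,6,7], [3,4,7], [4,5,7], [5,6,7]

Hence C_0 ≅ Z^8, C_1 ≅ Z^24, C_2 ≅ Z^16.

The boundary map ∂_1: C_1 → C_0 is given by ∂[p,q] = [q] − [p].
The 8×24 boundary matrix has rank 7 and Smith normal form diag(1,1,1,1,1,1,1).

∂_2: C_2 → C_1 maps a triangle to the signed sum of its edges. For instance
  ∂[1,2,6] = [2,6] − [1,6] + [1,2],
  ∂[5,6,7] = [6,7] − [5,7] + [5,6].
The 24×16 boundary matrix has rank 15 and Smith normal form diag(1,1,1,1,1,1,1,1,1,1,1,1,1,1,1).

Now H_k = ker ∂_k / im ∂_{k+1}, so:

  H_0: rank C_0 − rank ∂_1 = 8 − 7 = 1, and the invariant factors of ∂_1 are all 1, so H_0 = Z.
  H_1: rank ker ∂_1 − rank ∂_2 = (24 − 7) − 15 = 2, and the invariant factors of ∂_2 are all 1, so H_1 = Z^2.
  H_2: rank ker ∂_2 − rank ∂_3 = (16 − 15) − 0 = 1, and there is no ∂_3, so H_2 = Z.

(K is a triangulation of the torus T^2.)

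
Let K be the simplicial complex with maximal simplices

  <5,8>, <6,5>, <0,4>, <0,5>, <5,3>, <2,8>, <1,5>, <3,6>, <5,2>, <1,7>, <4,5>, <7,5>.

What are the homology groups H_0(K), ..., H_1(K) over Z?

K has 9 vertices, 12 edges.
rank ∂_0 = 0, rank ∂_1 = 8 ⇒ b_0 = 9 − 0 − 8 = 1; all invariant factors of ∂_1 are 1 so no torsion. So H_0 ≅ Z.
rank ∂_1 = 8, rank ∂_2 = 0 ⇒ b_1 = 12 − 8 − 0 = 4. So H_1 ≅ Z^4.

H_0 = Z,  H_1 = Z^4.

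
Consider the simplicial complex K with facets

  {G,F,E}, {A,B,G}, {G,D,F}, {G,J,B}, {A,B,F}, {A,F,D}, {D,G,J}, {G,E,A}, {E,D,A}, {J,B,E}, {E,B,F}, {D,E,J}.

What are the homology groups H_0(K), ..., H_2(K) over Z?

Order the vertices as A < B < D < E < F < G < J. Listing each simplex with vertices in this order, K has dimension 2 with simplices:

  0-simplices (7): A, B, D, E, F, G, J
  1-simplices (18): AB, AD, AE, AF, AG, BE, BF, BG, BJ, DE, DF, DG, DJ, EF, EG, EJ, FG, GJ
  2-simplices (12): ABF, ABG, ADE, ADF, AEG, BEF, BEJ, BGJ, DEJ, DFG, DGJ, EFG

Hence C_0 ≅ Z^7, C_1 ≅ Z^18, C_2 ≅ Z^12.

Boundary ∂_1: C_1 → C_0 maps an edge to its endpoints' difference, ∂[p,q] = q − p.
The 7×18 boundary matrix has rank 6 and Smith normal form diag(1,1,1,1,1,1).

Boundary ∂_2: C_2 → C_1 maps a triangle to the signed sum of its edges. For instance
  ∂ABG = BG − AG + AB,
  ∂DFG = FG − DG + DF.
This gives a 18×12 integer matrix of rank 12; reducing to Smith normal form yields diagonal entries (1,1,1,1,1,1,1,1,1,1,1,2).

Computing H_k = (kernel of ∂_k) / (image of ∂_{k+1}):

  H_0: rank C_0 − rank ∂_1 = 7 − 6 = 1, and the invariant factors of ∂_1 are all 1, so H_0 = Z.
  H_1: rank ker ∂_1 − rank ∂_2 = (18 − 6) − 12 = 0, and ∂_2 has invariant factor 2 > 1, so H_1 = Z/2Z.
  H_2: rank ker ∂_2 − rank ∂_3 = (12 − 12) − 0 = 0, and there is no ∂_3, so H_2 = 0.

As a check, the Euler characteristic is 7 − 18 + 12 = 1, which agrees with 1 − 0 + 0 = 1.

H_0 = Z,  H_1 = Z/2Z,  H_2 = 0.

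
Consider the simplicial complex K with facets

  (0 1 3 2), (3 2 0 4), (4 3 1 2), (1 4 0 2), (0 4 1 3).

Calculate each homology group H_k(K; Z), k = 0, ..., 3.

Take the total order 0 < 1 < 2 < 3 < 4 on the vertex set. Then K (dimension 3) consists of the simplices:

  0-simplices (5): [0], [1], [2], [3], [4]
  1-simplices (10): [0,1], [0,2], [0,3], [0,4], [1,2], [1,3], [1,4], [2,3], [2,4], [3,4]
  2-simplices (10): [0,1,2], [0,1,3], [0,1,4], [0,2,3], [0,2,4], [0,3,4], [1,2,3], [1,2,4], [1,3,4], [2,3,4]
  3-simplices (5): [0,1,2,3], [0,1,2,4], [0,1,3,4], [0,2,3,4], [1,2,3,4]

Hence C_0 ≅ Z^5, C_1 ≅ Z^10, C_2 ≅ Z^10, C_3 ≅ Z^5.

∂_1: C_1 → C_0 sends each edge [p,q] (with p < q) to q − p. For instance
  ∂[0,2] = [2] − [0].
The resulting 5×10 matrix has rank 4, and its Smith normal form has invariant factors (1,1,1,1).

∂_2: C_2 → C_1 maps a triangle to the signed sum of its edges. For instance
  ∂[0,1,3] = [1,3] − [0,3] + [0,1],
  ∂[2,3,4] = [3,4] − [2,4] + [2,3].
This gives a 10×10 integer matrix of rank 6; reducing to Smith normal form yields diagonal entries (1,1,1,1,1,1).

Boundary ∂_3: C_3 → C_2 sends each 3-simplex σ to the alternating sum Σ_i (−1)^i (σ with its i-th vertex removed). For instance
  ∂[0,1,2,3] = [1,2,3] − [0,2,3] + [0,1,3] − [0,1,2],
  ∂[0,1,3,4] = [1,3,4] − [0,3,4] + [0,1,4] − [0,1,3].
This gives a 10×5 integer matrix of rank 4; reducing to Smith normal form yields diagonal entries (1,1,1,1).

From H_k ≅ ker(∂_k) / im(∂_{k+1}) we obtain:

  H_0: rank C_0 − rank ∂_1 = 5 − 4 = 1, and the invariant factors of ∂_1 are all 1, so H_0 = Z.
  H_1: rank ker ∂_1 − rank ∂_2 = (10 − 4) − 6 = 0, and the invariant factors of ∂_2 are all 1, so H_1 = 0.
  H_2: rank ker ∂_2 − rank ∂_3 = (10 − 6) − 4 = 0, and the invariant factors of ∂_3 are all 1, so H_2 = 0.
  H_3: rank ker ∂_3 − rank ∂_4 = (5 − 4) − 0 = 1, and there is no ∂_4, so H_3 = Z.

H_0 ≅ Z,  H_1 = 0,  H_2 = 0,  H_3 ≅ Z.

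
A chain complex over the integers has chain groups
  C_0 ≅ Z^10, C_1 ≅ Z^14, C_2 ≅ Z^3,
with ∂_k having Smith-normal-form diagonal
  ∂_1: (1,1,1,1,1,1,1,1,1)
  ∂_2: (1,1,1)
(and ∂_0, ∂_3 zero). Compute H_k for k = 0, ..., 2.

H_0 ≅ Z,  H_1 ≅ Z^2,  H_2 = 0.

H_0: b_0 = 10 − 0 − 9 = 1; torsion from ∂_1 factors > 1: none. So H_0 ≅ Z.
H_1: b_1 = 14 − 9 − 3 = 2; torsion from ∂_2 factors > 1: none. So H_1 ≅ Z^2.
H_2: b_2 = 3 − 3 − 0 = 0; torsion from ∂_3 factors > 1: none. So H_2 ≅ 0.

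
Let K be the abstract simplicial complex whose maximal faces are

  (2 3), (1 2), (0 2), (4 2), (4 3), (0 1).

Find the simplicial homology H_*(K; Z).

H_0 ≅ Z,  H_1 ≅ Z^2.

K has 5 vertices, 6 edges.
rank ∂_0 = 0, rank ∂_1 = 4 ⇒ b_0 = 5 − 0 − 4 = 1; all invariant factors of ∂_1 are 1 so no torsion. So H_0 = Z.
rank ∂_1 = 4, rank ∂_2 = 0 ⇒ b_1 = 6 − 4 − 0 = 2. So H_1 = Z^2.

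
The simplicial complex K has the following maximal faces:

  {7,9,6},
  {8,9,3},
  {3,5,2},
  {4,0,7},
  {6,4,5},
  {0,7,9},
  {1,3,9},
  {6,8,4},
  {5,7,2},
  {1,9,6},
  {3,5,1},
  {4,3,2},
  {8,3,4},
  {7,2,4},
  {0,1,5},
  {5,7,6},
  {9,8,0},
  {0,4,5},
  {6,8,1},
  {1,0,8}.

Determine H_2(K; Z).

We work with the vertex ordering 0 < 1 < 2 < 3 < 4 < 5 < 6 < 7 < 8 < 9. The simplices of K, each written with vertices in increasing order, are:

  0-simplices (10): [0], [1], [2], [3], [4], [5], [6], [7], [8], [9]
  1-simplices (30): (30 of them)
  2-simplices (20): (20 of them)

giving chain groups C_0 ≅ Z^10, C_1 ≅ Z^30, C_2 ≅ Z^20.

Boundary ∂_1: C_1 → C_0 sends each edge [p,q] (with p < q) to q − p.
The 10×30 boundary matrix has rank 9 and Smith normal form diag(1,1,1,1,1,1,1,1,1).

Boundary ∂_2: C_2 → C_1 maps a triangle to the signed sum of its edges. For instance
  ∂[0,8,9] = [8,9] − [0,9] + [0,8],
  ∂[0,1,5] = [1,5] − [0,5] + [0,1].
This gives a 30×20 integer matrix of rank 20; reducing to Smith normal form yields diagonal entries (1,1,1,1,1,1,1,1,1,1,1,1,1,1,1,1,1,1,1,2).

Computing H_k = (kernel of ∂_k) / (image of ∂_{k+1}):

  H_2: rank ker ∂_2 − rank ∂_3 = (20 − 20) − 0 = 0, and there is no ∂_3, so H_2 = 0.

H_2 ≅ 0.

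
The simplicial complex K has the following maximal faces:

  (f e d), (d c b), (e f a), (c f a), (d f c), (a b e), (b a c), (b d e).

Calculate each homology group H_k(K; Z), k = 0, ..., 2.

H_0 ≅ Z,  H_1 = 0,  H_2 ≅ Z.

We work with the vertex ordering a < b < c < d < e < f. The simplices of K, each written with vertices in increasing order, are:

  0-simplices (6): a, b, c, d, e, f
  1-simplices (12): ab, ac, ae, af, bc, bd, be, cd, cf, de, df, ef
  2-simplices (8): abc, abe, acf, aef, bcd, bde, cdf, def

giving chain groups C_0 ≅ Z^6, C_1 ≅ Z^12, C_2 ≅ Z^8.

The boundary map ∂_1: C_1 → C_0 sends each edge [p,q] (with p < q) to q − p.
The resulting 6×12 matrix has rank 5, and its Smith normal form has invariant factors (1,1,1,1,1).

Boundary ∂_2: C_2 → C_1 sends each 2-simplex [p,q,r] to [q,r] − [p,r] + [p,q]. For instance
  ∂bcd = cd − bd + bc,
  ∂aef = ef − af + ae.
The 12×8 boundary matrix has rank 7 and Smith normal form diag(1,1,1,1,1,1,1).

Computing H_k = (kernel of ∂_k) / (image of ∂_{k+1}):

  H_0: rank C_0 − rank ∂_1 = 6 − 5 = 1, and the invariant factors of ∂_1 are all 1, so H_0 = Z.
  H_1: rank ker ∂_1 − rank ∂_2 = (12 − 5) − 7 = 0, and the invariant factors of ∂_2 are all 1, so H_1 = 0.
  H_2: rank ker ∂_2 − rank ∂_3 = (8 − 7) − 0 = 1, and there is no ∂_3, so H_2 = Z.

As a check, the Euler characteristic is 6 − 12 + 8 = 2, which agrees with 1 − 0 + 1 = 2.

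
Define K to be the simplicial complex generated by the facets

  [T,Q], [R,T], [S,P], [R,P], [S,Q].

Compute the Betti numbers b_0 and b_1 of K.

b_0 = 1, b_1 = 1.

Order the vertices as P < Q < R < S < T. Listing each simplex with vertices in this order, K has dimension 1 with simplices:

  0-simplices (5): P, Q, R, S, T
  1-simplices (5): PR, PS, QS, QT, RT

giving chain groups C_0 ≅ Z^5, C_1 ≅ Z^5.

Boundary ∂_1: C_1 → C_0 is given by ∂[p,q] = [q] − [p]. For instance
  ∂RT = T − R.
This gives a 5×5 integer matrix of rank 4; reducing to Smith normal form yields diagonal entries (1,1,1,1).

Computing H_k = (kernel of ∂_k) / (image of ∂_{k+1}):

  H_0: rank C_0 − rank ∂_1 = 5 − 4 = 1, and the invariant factors of ∂_1 are all 1, so H_0 = Z.
  H_1: rank ker ∂_1 − rank ∂_2 = (5 − 4) − 0 = 1, and there is no ∂_2, so H_1 = Z.

As a check, the Euler characteristic is 5 − 5 = 0, which agrees with 1 − 1 = 0.

Hence the Betti numbers are b_0 = 1, b_1 = 1.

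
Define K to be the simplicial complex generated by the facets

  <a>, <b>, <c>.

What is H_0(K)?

Take the total order a < b < c on the vertex set. Then K (dimension 0) consists of the simplices:

  0-simplices (3): a, b, c

so the chain groups are C_0 ≅ Z^3.

From H_k ≅ ker(∂_k) / im(∂_{k+1}) we obtain:

  H_0: rank C_0 − rank ∂_1 = 3 − 0 = 3, and there is no ∂_1, so H_0 = Z^3.

(K is a triangulation of a set of 3 points.)

H_0 ≅ Z^3.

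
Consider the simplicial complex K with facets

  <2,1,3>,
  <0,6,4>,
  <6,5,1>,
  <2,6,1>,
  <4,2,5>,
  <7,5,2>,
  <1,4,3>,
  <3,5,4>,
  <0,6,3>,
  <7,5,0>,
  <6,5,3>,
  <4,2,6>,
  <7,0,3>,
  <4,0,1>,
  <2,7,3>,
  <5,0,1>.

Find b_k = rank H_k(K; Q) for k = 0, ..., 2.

Take the total order 0 < 1 < 2 < 3 < 4 < 5 < 6 < 7 on the vertex set. Then K (dimension 2) consists of the simplices:

  0-simplices (8): [0], [1], [2], [3], [4], [5], [6], [7]
  1-simplices (24): (24 of them)
  2-simplices (16): [0,1,4], [0,1,5], [0,3,6], [0,3,7], [0,4,6], [0,5,7], [1,2,3], [1,2,6], [1,3,4], [1,5,6], [2,3,7], [2,4,5], [2,4,6], [2,5,7], [3,4,5], [3,5,6]

giving chain groups C_0 ≅ Z^8, C_1 ≅ Z^24, C_2 ≅ Z^16.

The boundary map ∂_1: C_1 → C_0 maps an edge to its endpoints' difference, ∂[p,q] = q − p.
As a 8×24 matrix over Z this has rank 7, with invariant factors (1,1,1,1,1,1,1).

Boundary ∂_2: C_2 → C_1 acts by ∂[p,q,r] = [q,r] − [p,r] + [p,q]. For instance
  ∂[1,2,3] = [2,3] − [1,3] + [1,2],
  ∂[0,3,7] = [3,7] − [0,7] + [0,3].
The 24×16 boundary matrix has rank 15 and Smith normal form diag(1,1,1,1,1,1,1,1,1,1,1,1,1,1,1).

From H_k ≅ ker(∂_k) / im(∂_{k+1}) we obtain:

  H_0: rank C_0 − rank ∂_1 = 8 − 7 = 1, and the invariant factors of ∂_1 are all 1, so H_0 = Z.
  H_1: rank ker ∂_1 − rank ∂_2 = (24 − 7) − 15 = 2, and the invariant factors of ∂_2 are all 1, so H_1 = Z^2.
  H_2: rank ker ∂_2 − rank ∂_3 = (16 − 15) − 0 = 1, and there is no ∂_3, so H_2 = Z.

Hence the Betti numbers are b_0 = 1, b_1 = 2, b_2 = 1.

b_0 = 1, b_1 = 2, b_2 = 1.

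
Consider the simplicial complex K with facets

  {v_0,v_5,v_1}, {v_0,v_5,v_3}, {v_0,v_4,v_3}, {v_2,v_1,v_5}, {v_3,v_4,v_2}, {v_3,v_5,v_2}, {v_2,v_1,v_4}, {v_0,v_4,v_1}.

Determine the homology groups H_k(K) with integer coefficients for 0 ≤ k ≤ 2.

We work with the vertex ordering v_0 < v_1 < v_2 < v_3 < v_4 < v_5. The simplices of K, each written with vertices in increasing order, are:

  0-simplices (6): [v_0], [v_1], [v_2], [v_3], [v_4], [v_5]
  1-simplices (12): [v_0,v_1], [v_0,v_3], [v_0,v_4], [v_0,v_5], [v_1,v_2], [v_1,v_4], [v_1,v_5], [v_2,v_3], [v_2,v_4], [v_2,v_5], [v_3,v_4], [v_3,v_5]
  2-simplices (8): [v_0,v_1,v_4], [v_0,v_1,v_5], [v_0,v_3,v_4], [v_0,v_3,v_5], [v_1,v_2,v_4], [v_1,v_2,v_5], [v_2,v_3,v_4], [v_2,v_3,v_5]

giving chain groups C_0 ≅ Z^6, C_1 ≅ Z^12, C_2 ≅ Z^8.

Boundary ∂_1: C_1 → C_0 is given by ∂[p,q] = [q] − [p]. For instance
  ∂[v_2,v_4] = [v_4] − [v_2].
This gives a 6×12 integer matrix of rank 5; reducing to Smith normal form yields diagonal entries (1,1,1,1,1).

Boundary ∂_2: C_2 → C_1 maps a triangle to the signed sum of its edges. For instance
  ∂[v_0,v_3,v_5] = [v_3,v_5] − [v_0,v_5] + [v_0,v_3],
  ∂[v_2,v_3,v_4] = [v_3,v_4] − [v_2,v_4] + [v_2,v_3].
The resulting 12×8 matrix has rank 7, and its Smith normal form has invariant factors (1,1,1,1,1,1,1).

Reading off H_k = ker ∂_k / im ∂_{k+1}:

  H_0: rank C_0 − rank ∂_1 = 6 − 5 = 1, and the invariant factors of ∂_1 are all 1, so H_0 ≅ Z.
  H_1: rank ker ∂_1 − rank ∂_2 = (12 − 5) − 7 = 0, and the invariant factors of ∂_2 are all 1, so H_1 ≅ 0.
  H_2: rank ker ∂_2 − rank ∂_3 = (8 − 7) − 0 = 1, and there is no ∂_3, so H_2 ≅ Z.

As a check, the Euler characteristic is 6 − 12 + 8 = 2, which agrees with 1 − 0 + 1 = 2.

H_0 ≅ Z,  H_1 = 0,  H_2 ≅ Z.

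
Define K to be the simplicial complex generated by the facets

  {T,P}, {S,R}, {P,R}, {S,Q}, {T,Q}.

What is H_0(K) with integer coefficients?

H_0 = Z.

Take the total order P < Q < R < S < T on the vertex set. Then K (dimension 1) consists of the simplices:

  0-simplices (5): P, Q, R, S, T
  1-simplices (5): PR, PT, QS, QT, RS

so the chain groups are C_0 ≅ Z^5, C_1 ≅ Z^5.

∂_1: C_1 → C_0 is given by ∂[p,q] = [q] − [p].
As a 5×5 matrix over Z this has rank 4, with invariant factors (1,1,1,1).

Now H_k = ker ∂_k / im ∂_{k+1}, so:

  H_0: rank C_0 − rank ∂_1 = 5 − 4 = 1, and the invariant factors of ∂_1 are all 1, so H_0 = Z.

(K is a triangulation of the circle S^1.)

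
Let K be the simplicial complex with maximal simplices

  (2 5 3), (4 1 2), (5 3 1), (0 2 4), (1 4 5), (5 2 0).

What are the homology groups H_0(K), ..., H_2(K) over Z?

H_0 ≅ Z,  H_1 ≅ Z,  H_2 = 0.

Fix the vertex order 0 < 1 < 2 < 3 < 4 < 5 and write every simplex with vertices in increasing order. Then dim K = 2 and the simplices of K are:

  0-simplices (6): [0], [1], [2], [3], [4], [5]
  1-simplices (12): [0,2], [0,4], [0,5], [1,2], [1,3], [1,4], [1,5], [2,3], [2,4], [2,5], [3,5], [4,5]
  2-simplices (6): [0,2,4], [0,2,5], [1,2,4], [1,3,5], [1,4,5], [2,3,5]

Hence C_0 ≅ Z^6, C_1 ≅ Z^12, C_2 ≅ Z^6.

The boundary map ∂_1: C_1 → C_0 is given by ∂[p,q] = [q] − [p].
As a 6×12 matrix over Z this has rank 5, with invariant factors (1,1,1,1,1).

Boundary ∂_2: C_2 → C_1 sends each 2-simplex [p,q,r] to [q,r] − [p,r] + [p,q]. For instance
  ∂[0,2,5] = [2,5] − [0,5] + [0,2],
  ∂[2,3,5] = [3,5] − [2,5] + [2,3].
The resulting 12×6 matrix has rank 6, and its Smith normal form has invariant factors (1,1,1,1,1,1).

Computing H_k = (kernel of ∂_k) / (image of ∂_{k+1}):

  H_0: rank C_0 − rank ∂_1 = 6 − 5 = 1, and the invariant factors of ∂_1 are all 1, so H_0 = Z.
  H_1: rank ker ∂_1 − rank ∂_2 = (12 − 5) − 6 = 1, and the invariant factors of ∂_2 are all 1, so H_1 = Z.
  H_2: rank ker ∂_2 − rank ∂_3 = (6 − 6) − 0 = 0, and there is no ∂_3, so H_2 = 0.

As a check, the Euler characteristic is 6 − 12 + 6 = 0, which agrees with 1 − 1 + 0 = 0.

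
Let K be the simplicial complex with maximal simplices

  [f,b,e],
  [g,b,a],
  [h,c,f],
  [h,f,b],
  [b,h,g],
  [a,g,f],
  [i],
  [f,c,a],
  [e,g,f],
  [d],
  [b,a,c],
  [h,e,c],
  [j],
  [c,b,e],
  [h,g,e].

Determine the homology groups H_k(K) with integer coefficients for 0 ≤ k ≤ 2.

We work with the vertex ordering a < b < c < d < e < f < g < h < i < j. The simplices of K, each written with vertices in increasing order, are:

  0-simplices (10): a, b, c, d, e, f, g, h, i, j
  1-simplices (18): ab, ac, af, ag, bc, be, bf, bg, bh, ce, cf, ch, ef, eg, eh, fg, fh, gh
  2-simplices (12): abc, abg, acf, afg, bce, bef, bfh, bgh, ceh, cfh, efg, egh

giving chain groups C_0 ≅ Z^10, C_1 ≅ Z^18, C_2 ≅ Z^12.

The boundary map ∂_1: C_1 → C_0 is given by ∂[p,q] = [q] − [p]. For instance
  ∂eg = g − e.
The 10×18 boundary matrix has rank 6 and Smith normal form diag(1,1,1,1,1,1).

∂_2: C_2 → C_1 maps a triangle to the signed sum of its edges. For instance
  ∂afg = fg − ag + af,
  ∂cfh = fh − ch + cf.
The resulting 18×12 matrix has rank 12, and its Smith normal form has invariant factors (1,1,1,1,1,1,1,1,1,1,1,2).

Reading off H_k = ker ∂_k / im ∂_{k+1}:

  H_0: rank C_0 − rank ∂_1 = 10 − 6 = 4, and the invariant factors of ∂_1 are all 1, so H_0 ≅ Z^4.
  H_1: rank ker ∂_1 − rank ∂_2 = (18 − 6) − 12 = 0, and ∂_2 has invariant factor 2 > 1, so H_1 ≅ Z/2.
  H_2: rank ker ∂_2 − rank ∂_3 = (12 − 12) − 0 = 0, and there is no ∂_3, so H_2 ≅ 0.

H_0 ≅ Z^4,  H_1 ≅ Z/2,  H_2 = 0.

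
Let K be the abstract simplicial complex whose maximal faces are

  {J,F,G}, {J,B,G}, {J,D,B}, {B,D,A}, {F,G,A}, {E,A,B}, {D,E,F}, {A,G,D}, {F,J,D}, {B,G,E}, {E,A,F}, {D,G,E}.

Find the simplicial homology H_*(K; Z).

H_0 ≅ Z,  H_1 ≅ Z/2,  H_2 = 0.

K has 7 vertices, 18 edges, 12 triangles.
rank ∂_0 = 0, rank ∂_1 = 6 ⇒ b_0 = 7 − 0 − 6 = 1; all invariant factors of ∂_1 are 1 so no torsion. So H_0 ≅ Z.
rank ∂_1 = 6, rank ∂_2 = 12 ⇒ b_1 = 18 − 6 − 12 = 0; ∂_2 has invariant factor(s) [2] giving torsion. So H_1 ≅ Z/2.
rank ∂_2 = 12, rank ∂_3 = 0 ⇒ b_2 = 12 − 12 − 0 = 0. So H_2 ≅ 0.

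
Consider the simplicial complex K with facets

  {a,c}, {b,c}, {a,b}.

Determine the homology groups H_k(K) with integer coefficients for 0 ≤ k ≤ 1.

Fix the vertex order a < b < c and write every simplex with vertices in increasing order. Then dim K = 1 and the simplices of K are:

  0-simplices (3): a, b, c
  1-simplices (3): ab, ac, bc

giving chain groups C_0 ≅ Z^3, C_1 ≅ Z^3.

∂_1: C_1 → C_0 is given by ∂[p,q] = [q] − [p]. For instance
  ∂bc = c − b.
The resulting 3×3 matrix has rank 2, and its Smith normal form has invariant factors (1,1).

Reading off H_k = ker ∂_k / im ∂_{k+1}:

  H_0: rank C_0 − rank ∂_1 = 3 − 2 = 1, and the invariant factors of ∂_1 are all 1, so H_0 ≅ Z.
  H_1: rank ker ∂_1 − rank ∂_2 = (3 − 2) − 0 = 1, and there is no ∂_2, so H_1 ≅ Z.

As a check, the Euler characteristic is 3 − 3 = 0, which agrees with 1 − 1 = 0.

H_0 = Z,  H_1 = Z.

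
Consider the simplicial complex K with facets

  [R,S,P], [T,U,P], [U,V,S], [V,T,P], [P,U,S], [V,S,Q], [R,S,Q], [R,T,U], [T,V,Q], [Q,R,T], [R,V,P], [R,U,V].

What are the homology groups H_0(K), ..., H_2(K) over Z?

Fix the vertex order P < Q < R < S < T < U < V and write every simplex with vertices in increasing order. Then dim K = 2 and the simplices of K are:

  0-simplices (7): P, Q, R, S, T, U, V
  1-simplices (18): PR, PS, PT, PU, PV, QR, QS, QT, QV, RS, RT, RU, RV, SU, SV, TU, TV, UV
  2-simplices (12): PRS, PRV, PSU, PTU, PTV, QRS, QRT, QSV, QTV, RTU, RUV, SUV

so the chain groups are C_0 ≅ Z^7, C_1 ≅ Z^18, C_2 ≅ Z^12.

The boundary map ∂_1: C_1 → C_0 sends each edge [p,q] (with p < q) to q − p. For instance
  ∂RT = T − R.
This gives a 7×18 integer matrix of rank 6; reducing to Smith normal form yields diagonal entries (1,1,1,1,1,1).

∂_2: C_2 → C_1 sends each 2-simplex [p,q,r] to [q,r] − [p,r] + [p,q]. For instance
  ∂PSU = SU − PU + PS,
  ∂QTV = TV − QV + QT.
The 18×12 boundary matrix has rank 12 and Smith normal form diag(1,1,1,1,1,1,1,1,1,1,1,2).

From H_k ≅ ker(∂_k) / im(∂_{k+1}) we obtain:

  H_0: rank C_0 − rank ∂_1 = 7 − 6 = 1, and the invariant factors of ∂_1 are all 1, so H_0 = Z.
  H_1: rank ker ∂_1 − rank ∂_2 = (18 − 6) − 12 = 0, and ∂_2 has invariant factor 2 > 1, so H_1 = Z_2.
  H_2: rank ker ∂_2 − rank ∂_3 = (12 − 12) − 0 = 0, and there is no ∂_3, so H_2 = 0.

H_0 ≅ Z,  H_1 ≅ Z_2,  H_2 = 0.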